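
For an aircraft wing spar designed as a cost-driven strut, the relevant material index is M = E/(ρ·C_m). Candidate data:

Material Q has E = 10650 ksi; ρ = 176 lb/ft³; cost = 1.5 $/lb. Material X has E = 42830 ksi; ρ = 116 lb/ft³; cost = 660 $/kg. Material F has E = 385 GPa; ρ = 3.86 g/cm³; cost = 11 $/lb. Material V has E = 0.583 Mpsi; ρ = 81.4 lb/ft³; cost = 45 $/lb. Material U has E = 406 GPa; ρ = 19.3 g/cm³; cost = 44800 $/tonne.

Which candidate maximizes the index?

After converting to SI:
  material Q: E = 73.43 GPa, ρ = 2819 kg/m³, cost = 3.307 $/kg
  material X: E = 295.3 GPa, ρ = 1858 kg/m³, cost = 660.0 $/kg
  material F: E = 385.0 GPa, ρ = 3860 kg/m³, cost = 24.25 $/kg
  material V: E = 4.020 GPa, ρ = 1304 kg/m³, cost = 99.21 $/kg
  material U: E = 406.0 GPa, ρ = 19300 kg/m³, cost = 44.80 $/kg
  material Q: M = 7.88 MN·m per $
  material F: M = 4.11 MN·m per $
  material U: M = 0.470 MN·m per $
  material X: M = 0.241 MN·m per $
  material V: M = 0.0311 MN·m per $
Highest index: material Q.

material Q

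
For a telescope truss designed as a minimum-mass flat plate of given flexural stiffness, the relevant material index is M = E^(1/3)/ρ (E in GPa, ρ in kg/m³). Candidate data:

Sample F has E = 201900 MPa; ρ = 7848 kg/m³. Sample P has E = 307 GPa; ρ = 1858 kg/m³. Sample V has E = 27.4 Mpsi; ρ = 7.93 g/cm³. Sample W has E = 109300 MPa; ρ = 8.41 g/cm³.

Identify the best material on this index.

In SI units:
  sample F: E = 201.9 GPa, ρ = 7848 kg/m³
  sample P: E = 307.0 GPa, ρ = 1858 kg/m³
  sample V: E = 188.9 GPa, ρ = 7930 kg/m³
  sample W: E = 109.3 GPa, ρ = 8410 kg/m³
  sample P: M = 3.63×10⁻³
  sample F: M = 0.748×10⁻³
  sample V: M = 0.724×10⁻³
  sample W: M = 0.569×10⁻³
The maximum is for sample P.

sample P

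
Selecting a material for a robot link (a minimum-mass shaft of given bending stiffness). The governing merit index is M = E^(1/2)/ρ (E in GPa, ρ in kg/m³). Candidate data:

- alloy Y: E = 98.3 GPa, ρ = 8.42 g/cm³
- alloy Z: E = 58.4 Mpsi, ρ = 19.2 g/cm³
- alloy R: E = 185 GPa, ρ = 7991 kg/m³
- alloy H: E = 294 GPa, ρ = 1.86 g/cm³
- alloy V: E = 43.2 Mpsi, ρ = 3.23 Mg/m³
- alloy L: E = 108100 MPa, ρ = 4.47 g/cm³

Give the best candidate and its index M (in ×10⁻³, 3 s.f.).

Putting every candidate on a common basis:
  alloy Y: E = 98.30 GPa, ρ = 8420 kg/m³
  alloy Z: E = 402.7 GPa, ρ = 19200 kg/m³
  alloy R: E = 185.0 GPa, ρ = 7991 kg/m³
  alloy H: E = 294.0 GPa, ρ = 1860 kg/m³
  alloy V: E = 297.9 GPa, ρ = 3230 kg/m³
  alloy L: E = 108.1 GPa, ρ = 4470 kg/m³
  alloy H: M = 9.22×10⁻³
  alloy V: M = 5.34×10⁻³
  alloy L: M = 2.33×10⁻³
  alloy R: M = 1.70×10⁻³
  alloy Y: M = 1.18×10⁻³
  alloy Z: M = 1.05×10⁻³
Highest index: alloy H.

alloy H, M = 9.22×10⁻³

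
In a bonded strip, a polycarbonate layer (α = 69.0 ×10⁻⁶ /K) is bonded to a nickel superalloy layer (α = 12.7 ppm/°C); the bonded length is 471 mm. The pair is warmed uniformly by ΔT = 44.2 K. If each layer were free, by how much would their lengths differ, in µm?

Δα = |69.0 − 12.7|×10⁻⁶/K = 56.3×10⁻⁶/K.
ΔL_mismatch = Δα·L·ΔT = 56.3×10⁻⁶ × 471.0 mm × 44.2 K = 1170 µm.

1170 µm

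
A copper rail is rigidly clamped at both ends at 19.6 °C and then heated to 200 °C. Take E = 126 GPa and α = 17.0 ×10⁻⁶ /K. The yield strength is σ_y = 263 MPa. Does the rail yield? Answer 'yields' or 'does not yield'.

yields

ΔT = 180.4 K. Constrained thermal stress σ = E·α·ΔT = 126.0×10³ MPa × 17.0×10⁻⁶ × 180.4 = 386 MPa (compressive).
Compare to σ_y = 263 MPa: σ ≥ σ_y, so it yields.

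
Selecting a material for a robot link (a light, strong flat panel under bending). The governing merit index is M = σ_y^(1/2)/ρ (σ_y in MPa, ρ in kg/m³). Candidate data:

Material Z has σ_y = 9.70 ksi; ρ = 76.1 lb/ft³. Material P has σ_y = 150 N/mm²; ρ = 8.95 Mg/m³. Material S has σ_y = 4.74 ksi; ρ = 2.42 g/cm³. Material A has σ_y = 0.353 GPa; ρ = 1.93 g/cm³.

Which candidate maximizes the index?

Putting every candidate on a common basis:
  material Z: σ_y = 66.88 MPa, ρ = 1219 kg/m³
  material P: σ_y = 150.0 MPa, ρ = 8950 kg/m³
  material S: σ_y = 32.68 MPa, ρ = 2420 kg/m³
  material A: σ_y = 353.0 MPa, ρ = 1930 kg/m³
  material A: M = 9.73×10⁻³
  material Z: M = 6.71×10⁻³
  material S: M = 2.36×10⁻³
  material P: M = 1.37×10⁻³
Material A ranks first.

material A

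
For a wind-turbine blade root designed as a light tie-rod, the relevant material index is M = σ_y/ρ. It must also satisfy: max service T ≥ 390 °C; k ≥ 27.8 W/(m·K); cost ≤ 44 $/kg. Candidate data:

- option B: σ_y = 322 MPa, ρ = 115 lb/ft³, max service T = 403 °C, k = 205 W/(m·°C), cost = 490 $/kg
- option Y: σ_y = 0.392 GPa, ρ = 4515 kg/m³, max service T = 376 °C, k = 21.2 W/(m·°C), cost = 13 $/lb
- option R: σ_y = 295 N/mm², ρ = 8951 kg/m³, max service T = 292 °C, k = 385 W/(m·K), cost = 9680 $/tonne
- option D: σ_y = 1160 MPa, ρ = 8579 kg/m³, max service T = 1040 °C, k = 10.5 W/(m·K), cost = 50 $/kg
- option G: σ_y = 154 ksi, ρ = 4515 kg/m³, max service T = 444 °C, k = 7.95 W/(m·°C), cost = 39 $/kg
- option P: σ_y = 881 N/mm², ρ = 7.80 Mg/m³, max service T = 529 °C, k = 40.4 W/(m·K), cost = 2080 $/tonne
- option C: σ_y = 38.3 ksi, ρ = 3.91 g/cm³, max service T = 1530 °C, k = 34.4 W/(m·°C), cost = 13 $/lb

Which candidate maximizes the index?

Screen on constraints: max service T ≥ 390 °C; k ≥ 27.8 W/(m·K); cost ≤ 44 $/kg. Survivors: option P, option C.
In SI units:
  option P: σ_y = 881.0 MPa, ρ = 7800 kg/m³
  option C: σ_y = 264.1 MPa, ρ = 3910 kg/m³
  option P: M = 113 kN·m/kg
  option C: M = 67.5 kN·m/kg
Option P ranks first.

option P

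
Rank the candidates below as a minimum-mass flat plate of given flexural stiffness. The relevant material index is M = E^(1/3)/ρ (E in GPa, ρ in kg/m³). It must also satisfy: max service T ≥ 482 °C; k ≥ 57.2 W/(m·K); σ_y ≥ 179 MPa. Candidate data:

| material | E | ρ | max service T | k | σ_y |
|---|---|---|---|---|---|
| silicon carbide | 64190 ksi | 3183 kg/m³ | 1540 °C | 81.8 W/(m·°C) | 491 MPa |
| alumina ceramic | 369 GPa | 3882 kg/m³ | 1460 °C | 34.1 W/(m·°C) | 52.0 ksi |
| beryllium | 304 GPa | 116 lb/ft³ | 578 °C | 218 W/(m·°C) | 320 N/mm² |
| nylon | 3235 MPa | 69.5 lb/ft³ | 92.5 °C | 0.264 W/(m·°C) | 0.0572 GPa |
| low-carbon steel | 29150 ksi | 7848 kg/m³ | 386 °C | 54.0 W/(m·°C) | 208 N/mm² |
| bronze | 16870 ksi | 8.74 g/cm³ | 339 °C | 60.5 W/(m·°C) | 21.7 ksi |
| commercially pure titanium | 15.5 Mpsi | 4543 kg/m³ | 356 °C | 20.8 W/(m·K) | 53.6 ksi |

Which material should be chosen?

beryllium

Screen on constraints: max service T ≥ 482 °C; k ≥ 57.2 W/(m·K); σ_y ≥ 179 MPa. Survivors: silicon carbide, beryllium.
Convert each candidate to consistent units, then evaluate M:
  silicon carbide: E = 442.6 GPa, ρ = 3183 kg/m³
  beryllium: E = 304.0 GPa, ρ = 1858 kg/m³
  beryllium: M = 3.62×10⁻³
  silicon carbide: M = 2.39×10⁻³
The maximum is for beryllium.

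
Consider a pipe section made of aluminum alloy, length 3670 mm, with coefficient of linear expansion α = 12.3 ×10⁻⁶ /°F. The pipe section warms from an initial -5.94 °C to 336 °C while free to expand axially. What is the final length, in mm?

Convert α: 12.3×10⁻⁶/°F × (9/5) = 22.1×10⁻⁶/K.
ΔT = 336 − (-5.94) = 341.9 K.
ΔL = α·L₀·ΔT = 22.1×10⁻⁶ × 3670 mm × 341.9 K = 27.8 mm.
L = L₀ + ΔL = 3670 + 27.8 = 3697.8 mm.

3697.8 mm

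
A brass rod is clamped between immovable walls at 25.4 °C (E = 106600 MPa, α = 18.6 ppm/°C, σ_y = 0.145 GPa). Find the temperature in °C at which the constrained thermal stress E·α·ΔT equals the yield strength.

98.5 °C

E = 106600 MPa = 106.6 GPa.
σ_y = 0.145 GPa = 145.0 MPa.
E·α·ΔT = 145.0 MPa ⇒ ΔT = 145.0 / (106.6×10³ × 18.6×10⁻⁶) = 73.13 K.
T = 25.4 + 73.13 = 98.53 °C.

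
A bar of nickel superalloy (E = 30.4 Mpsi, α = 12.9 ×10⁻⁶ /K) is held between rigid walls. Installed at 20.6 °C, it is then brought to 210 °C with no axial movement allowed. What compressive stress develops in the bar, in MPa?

E = 30.4 Mpsi = 209.6 GPa.
ΔT = 189.4 K. Constrained thermal stress σ = E·α·ΔT = 209.6×10³ MPa × 12.9×10⁻⁶ × 189.4 = 512 MPa (compressive).

512 MPa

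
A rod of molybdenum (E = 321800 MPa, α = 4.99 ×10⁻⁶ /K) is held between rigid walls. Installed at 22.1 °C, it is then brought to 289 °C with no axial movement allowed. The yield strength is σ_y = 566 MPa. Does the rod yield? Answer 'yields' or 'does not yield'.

does not yield

E = 321800 MPa = 321.8 GPa.
ΔT = 266.9 K. Constrained thermal stress σ = E·α·ΔT = 321.8×10³ MPa × 4.99×10⁻⁶ × 266.9 = 429 MPa (compressive).
Compare to σ_y = 566 MPa: σ < σ_y, so it does not yield.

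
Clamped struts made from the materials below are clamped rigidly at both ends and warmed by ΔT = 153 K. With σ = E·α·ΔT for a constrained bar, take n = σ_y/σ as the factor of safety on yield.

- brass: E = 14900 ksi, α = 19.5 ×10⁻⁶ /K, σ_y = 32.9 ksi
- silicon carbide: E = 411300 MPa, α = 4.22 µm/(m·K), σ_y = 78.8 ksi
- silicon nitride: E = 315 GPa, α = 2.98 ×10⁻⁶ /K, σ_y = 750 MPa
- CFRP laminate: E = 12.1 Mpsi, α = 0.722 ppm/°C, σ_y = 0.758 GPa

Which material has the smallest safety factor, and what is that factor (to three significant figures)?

brass, n = 0.740

With everything in SI (GPa, ×10⁻⁶/K, MPa):
  brass: E = 102.7, α = 19.5, σ_y = 226.8 → σ = 307 MPa, n = 0.740
  silicon carbide: E = 411.3, α = 4.22, σ_y = 543.3 → σ = 266 MPa, n = 2.05
  silicon nitride: E = 315.0, α = 2.98, σ_y = 750.0 → σ = 144 MPa, n = 5.22
  CFRP laminate: E = 83.43, α = 0.722, σ_y = 758.0 → σ = 9.22 MPa, n = 82.3
Smallest n: brass with n = 0.740.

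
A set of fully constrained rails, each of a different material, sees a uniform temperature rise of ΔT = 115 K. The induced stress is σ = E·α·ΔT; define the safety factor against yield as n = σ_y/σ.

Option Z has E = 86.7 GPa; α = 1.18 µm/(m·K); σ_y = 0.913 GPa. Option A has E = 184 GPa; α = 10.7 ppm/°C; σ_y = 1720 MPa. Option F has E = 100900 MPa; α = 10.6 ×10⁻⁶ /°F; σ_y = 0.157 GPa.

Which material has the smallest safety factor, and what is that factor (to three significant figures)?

option F, n = 0.709

Converting E to GPa, α to ×10⁻⁶/K, σ_y to MPa, then σ and n for each:
  option Z: E = 86.70, α = 1.18, σ_y = 913.0 → σ = 11.8 MPa, n = 77.6
  option A: E = 184.0, α = 10.7, σ_y = 1720 → σ = 226 MPa, n = 7.60
  option F: E = 100.9, α = 19.1, σ_y = 157.0 → σ = 221 MPa, n = 0.709
The minimum is option F at n = 0.709.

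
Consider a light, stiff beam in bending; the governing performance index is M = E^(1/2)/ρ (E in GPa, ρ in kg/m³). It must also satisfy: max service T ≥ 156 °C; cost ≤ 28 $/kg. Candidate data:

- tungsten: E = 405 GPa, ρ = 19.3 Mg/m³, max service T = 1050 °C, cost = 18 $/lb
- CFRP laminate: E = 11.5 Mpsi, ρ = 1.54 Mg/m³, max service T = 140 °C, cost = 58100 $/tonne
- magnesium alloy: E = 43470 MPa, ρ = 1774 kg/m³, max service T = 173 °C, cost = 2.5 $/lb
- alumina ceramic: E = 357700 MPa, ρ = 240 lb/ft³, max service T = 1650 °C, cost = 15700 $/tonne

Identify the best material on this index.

Screen on constraints: max service T ≥ 156 °C; cost ≤ 28 $/kg. Survivors: magnesium alloy, alumina ceramic.
Convert each candidate to consistent units, then evaluate M:
  magnesium alloy: E = 43.47 GPa, ρ = 1774 kg/m³
  alumina ceramic: E = 357.7 GPa, ρ = 3844 kg/m³
  alumina ceramic: M = 4.92×10⁻³
  magnesium alloy: M = 3.72×10⁻³
Alumina ceramic ranks first.

alumina ceramic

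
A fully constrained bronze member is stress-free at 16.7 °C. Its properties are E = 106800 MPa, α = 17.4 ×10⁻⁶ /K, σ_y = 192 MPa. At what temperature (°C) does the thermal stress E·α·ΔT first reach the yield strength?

120 °C

E = 106800 MPa = 106.8 GPa.
E·α·ΔT = 192.0 MPa ⇒ ΔT = 192.0 / (106.8×10³ × 17.4×10⁻⁶) = 103.3 K.
T = 16.7 + 103.3 = 120.0 °C.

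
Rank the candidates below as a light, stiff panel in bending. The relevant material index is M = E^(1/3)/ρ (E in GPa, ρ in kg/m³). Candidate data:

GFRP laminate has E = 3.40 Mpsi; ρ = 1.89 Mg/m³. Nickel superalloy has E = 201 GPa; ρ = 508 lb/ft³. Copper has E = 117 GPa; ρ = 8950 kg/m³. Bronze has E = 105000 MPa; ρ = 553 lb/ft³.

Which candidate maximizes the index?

After converting to SI:
  GFRP laminate: E = 23.44 GPa, ρ = 1890 kg/m³
  nickel superalloy: E = 201.0 GPa, ρ = 8137 kg/m³
  copper: E = 117.0 GPa, ρ = 8950 kg/m³
  bronze: E = 105.0 GPa, ρ = 8858 kg/m³
  GFRP laminate: M = 1.51×10⁻³
  nickel superalloy: M = 0.720×10⁻³
  copper: M = 0.546×10⁻³
  bronze: M = 0.533×10⁻³
GFRP laminate has the largest M.

GFRP laminate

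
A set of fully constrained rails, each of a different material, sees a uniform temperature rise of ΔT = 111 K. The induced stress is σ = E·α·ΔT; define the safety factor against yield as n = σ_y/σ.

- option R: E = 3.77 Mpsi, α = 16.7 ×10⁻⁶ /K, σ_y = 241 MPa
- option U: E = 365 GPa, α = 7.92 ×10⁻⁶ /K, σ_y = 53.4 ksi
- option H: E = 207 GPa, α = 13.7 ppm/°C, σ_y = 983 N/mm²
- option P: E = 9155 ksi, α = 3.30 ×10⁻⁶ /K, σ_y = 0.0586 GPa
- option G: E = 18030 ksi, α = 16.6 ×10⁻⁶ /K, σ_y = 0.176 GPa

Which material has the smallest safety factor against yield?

With everything in SI (GPa, ×10⁻⁶/K, MPa):
  option R: E = 25.99, α = 16.7, σ_y = 241.0 → σ = 48.2 MPa, n = 5.00
  option U: E = 365.0, α = 7.92, σ_y = 368.2 → σ = 321 MPa, n = 1.15
  option H: E = 207.0, α = 13.7, σ_y = 983.0 → σ = 315 MPa, n = 3.12
  option P: E = 63.12, α = 3.30, σ_y = 58.60 → σ = 23.1 MPa, n = 2.53
  option G: E = 124.3, α = 16.6, σ_y = 176.0 → σ = 229 MPa, n = 0.768
Smallest n: option G with n = 0.768.

option G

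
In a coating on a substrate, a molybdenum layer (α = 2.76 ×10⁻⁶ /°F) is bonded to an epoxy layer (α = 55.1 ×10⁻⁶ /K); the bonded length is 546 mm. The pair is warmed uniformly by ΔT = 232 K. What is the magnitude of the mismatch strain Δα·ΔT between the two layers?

molybdenum: α = 2.76×10⁻⁶/°F × 9/5 = 4.97×10⁻⁶/K.
Δα = |4.97 − 55.1|×10⁻⁶/K = 50.1×10⁻⁶/K.
Mismatch strain = Δα·ΔT = 50.1×10⁻⁶ × 232.0 = 0.0116.

0.0116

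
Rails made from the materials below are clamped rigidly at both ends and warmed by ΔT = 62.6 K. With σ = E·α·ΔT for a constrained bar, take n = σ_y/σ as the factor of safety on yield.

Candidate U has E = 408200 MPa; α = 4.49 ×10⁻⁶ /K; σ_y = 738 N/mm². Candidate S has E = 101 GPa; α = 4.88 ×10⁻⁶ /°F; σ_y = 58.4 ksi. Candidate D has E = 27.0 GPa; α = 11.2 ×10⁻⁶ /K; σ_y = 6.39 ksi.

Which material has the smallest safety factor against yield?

Per material, after unit conversion:
  candidate U: E = 408.2, α = 4.49, σ_y = 738.0 → σ = 115 MPa, n = 6.43
  candidate S: E = 101.0, α = 8.78, σ_y = 402.7 → σ = 55.5 MPa, n = 7.25
  candidate D: E = 27.00, α = 11.2, σ_y = 44.06 → σ = 18.9 MPa, n = 2.33
Candidate D has the lowest safety factor, n = 2.33.

candidate D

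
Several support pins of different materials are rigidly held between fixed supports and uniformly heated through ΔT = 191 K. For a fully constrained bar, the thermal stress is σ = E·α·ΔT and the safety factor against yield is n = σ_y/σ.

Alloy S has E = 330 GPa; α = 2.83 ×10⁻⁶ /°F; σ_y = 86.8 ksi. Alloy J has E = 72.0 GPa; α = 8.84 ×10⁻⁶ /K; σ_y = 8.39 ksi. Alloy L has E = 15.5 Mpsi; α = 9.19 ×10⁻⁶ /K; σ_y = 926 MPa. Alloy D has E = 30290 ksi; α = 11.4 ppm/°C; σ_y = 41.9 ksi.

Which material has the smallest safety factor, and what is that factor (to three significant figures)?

With everything in SI (GPa, ×10⁻⁶/K, MPa):
  alloy S: E = 330.0, α = 5.09, σ_y = 598.5 → σ = 321 MPa, n = 1.86
  alloy J: E = 72.00, α = 8.84, σ_y = 57.85 → σ = 122 MPa, n = 0.476
  alloy L: E = 106.9, α = 9.19, σ_y = 926.0 → σ = 188 MPa, n = 4.94
  alloy D: E = 208.8, α = 11.4, σ_y = 288.9 → σ = 455 MPa, n = 0.635
The minimum is alloy J at n = 0.476.

alloy J, n = 0.476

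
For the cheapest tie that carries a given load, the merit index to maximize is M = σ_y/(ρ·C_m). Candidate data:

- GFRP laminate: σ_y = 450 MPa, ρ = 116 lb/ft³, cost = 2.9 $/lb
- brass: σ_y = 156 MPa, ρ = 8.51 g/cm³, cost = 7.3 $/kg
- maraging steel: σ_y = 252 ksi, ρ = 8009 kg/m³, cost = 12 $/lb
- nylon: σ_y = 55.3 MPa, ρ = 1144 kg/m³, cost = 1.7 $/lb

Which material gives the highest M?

Convert each candidate to consistent units, then evaluate M:
  GFRP laminate: σ_y = 450.0 MPa, ρ = 1858 kg/m³, cost = 6.393 $/kg
  brass: σ_y = 156.0 MPa, ρ = 8510 kg/m³, cost = 7.300 $/kg
  maraging steel: σ_y = 1737 MPa, ρ = 8009 kg/m³, cost = 26.46 $/kg
  nylon: σ_y = 55.30 MPa, ρ = 1144 kg/m³, cost = 3.748 $/kg
  GFRP laminate: M = 37.9 kN·m per $
  nylon: M = 12.9 kN·m per $
  maraging steel: M = 8.20 kN·m per $
  brass: M = 2.51 kN·m per $
The maximum is for GFRP laminate.

GFRP laminate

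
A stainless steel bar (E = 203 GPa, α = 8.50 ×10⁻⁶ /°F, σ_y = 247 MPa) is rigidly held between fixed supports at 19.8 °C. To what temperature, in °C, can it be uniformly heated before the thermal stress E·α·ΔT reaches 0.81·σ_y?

84.2 °C

α = 8.50×10⁻⁶/°F × 9/5 = 15.3×10⁻⁶/K.
E·α·ΔT = 200.1 MPa ⇒ ΔT = 200.1 / (203.0×10³ × 15.3×10⁻⁶) = 64.42 K.
T = 19.8 + 64.42 = 84.22 °C.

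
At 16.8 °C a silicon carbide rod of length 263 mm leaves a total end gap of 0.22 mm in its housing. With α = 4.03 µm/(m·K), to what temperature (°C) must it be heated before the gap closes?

224 °C

α·L₀·ΔT = 0.22 mm ⇒ ΔT = 0.22 / (4.03×10⁻⁶ × 263.0) = 207.6 K.
T = 16.8 + 207.6 = 224.4 °C.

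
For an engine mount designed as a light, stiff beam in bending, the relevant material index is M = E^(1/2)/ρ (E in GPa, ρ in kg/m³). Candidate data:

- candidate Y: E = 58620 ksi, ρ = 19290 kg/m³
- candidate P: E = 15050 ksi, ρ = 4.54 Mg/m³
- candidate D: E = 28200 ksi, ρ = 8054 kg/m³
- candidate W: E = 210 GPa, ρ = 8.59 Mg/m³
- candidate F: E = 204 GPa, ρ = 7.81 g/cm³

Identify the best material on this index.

candidate P

After converting to SI:
  candidate Y: E = 404.2 GPa, ρ = 19290 kg/m³
  candidate P: E = 103.8 GPa, ρ = 4540 kg/m³
  candidate D: E = 194.4 GPa, ρ = 8054 kg/m³
  candidate W: E = 210.0 GPa, ρ = 8590 kg/m³
  candidate F: E = 204.0 GPa, ρ = 7810 kg/m³
  candidate P: M = 2.24×10⁻³
  candidate F: M = 1.83×10⁻³
  candidate D: M = 1.73×10⁻³
  candidate W: M = 1.69×10⁻³
  candidate Y: M = 1.04×10⁻³
The maximum is for candidate P.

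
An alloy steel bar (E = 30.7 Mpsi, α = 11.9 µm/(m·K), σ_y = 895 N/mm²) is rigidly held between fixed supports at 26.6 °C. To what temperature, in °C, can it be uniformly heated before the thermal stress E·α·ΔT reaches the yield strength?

E = 30.7 Mpsi = 211.7 GPa.
σ_y = 895 N/mm² = 895.0 MPa.
E·α·ΔT = 895.0 MPa ⇒ ΔT = 895.0 / (211.7×10³ × 11.9×10⁻⁶) = 355.3 K.
T = 26.6 + 355.3 = 381.9 °C.

382 °C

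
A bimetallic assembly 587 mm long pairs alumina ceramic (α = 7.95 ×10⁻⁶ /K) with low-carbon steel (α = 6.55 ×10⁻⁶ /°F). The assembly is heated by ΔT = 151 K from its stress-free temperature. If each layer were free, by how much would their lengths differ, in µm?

340 µm

low-carbon steel: α = 6.55×10⁻⁶/°F × 9/5 = 11.8×10⁻⁶/K.
Δα = |7.95 − 11.8|×10⁻⁶/K = 3.84×10⁻⁶/K.
ΔL_mismatch = Δα·L·ΔT = 3.84×10⁻⁶ × 587.0 mm × 151.0 K = 340 µm.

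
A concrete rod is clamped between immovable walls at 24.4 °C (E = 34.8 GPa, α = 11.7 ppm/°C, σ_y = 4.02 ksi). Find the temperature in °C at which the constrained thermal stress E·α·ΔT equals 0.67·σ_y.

70.0 °C

σ_y = 4.02 ksi = 27.72 MPa.
E·α·ΔT = 18.57 MPa ⇒ ΔT = 18.57 / (34.80×10³ × 11.7×10⁻⁶) = 45.61 K.
T = 24.4 + 45.61 = 70.01 °C.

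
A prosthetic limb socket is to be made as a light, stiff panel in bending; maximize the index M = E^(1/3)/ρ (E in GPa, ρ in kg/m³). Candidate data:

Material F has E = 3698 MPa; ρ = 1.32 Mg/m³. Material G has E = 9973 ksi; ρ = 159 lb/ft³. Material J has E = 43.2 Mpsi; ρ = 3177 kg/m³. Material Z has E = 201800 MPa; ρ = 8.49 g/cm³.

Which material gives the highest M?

In SI units:
  material F: E = 3.698 GPa, ρ = 1320 kg/m³
  material G: E = 68.76 GPa, ρ = 2547 kg/m³
  material J: E = 297.9 GPa, ρ = 3177 kg/m³
  material Z: E = 201.8 GPa, ρ = 8490 kg/m³
  material J: M = 2.10×10⁻³
  material G: M = 1.61×10⁻³
  material F: M = 1.17×10⁻³
  material Z: M = 0.691×10⁻³
Highest index: material J.

material J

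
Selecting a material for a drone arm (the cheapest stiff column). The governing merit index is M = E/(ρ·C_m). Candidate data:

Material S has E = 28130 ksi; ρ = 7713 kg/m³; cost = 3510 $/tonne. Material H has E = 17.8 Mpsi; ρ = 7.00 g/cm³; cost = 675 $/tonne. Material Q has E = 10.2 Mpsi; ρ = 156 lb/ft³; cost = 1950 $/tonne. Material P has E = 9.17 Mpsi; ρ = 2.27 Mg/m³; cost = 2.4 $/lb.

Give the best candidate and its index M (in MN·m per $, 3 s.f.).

material H, M = 26.0 MN·m per $

In SI units:
  material S: E = 193.9 GPa, ρ = 7713 kg/m³, cost = 3.510 $/kg
  material H: E = 122.7 GPa, ρ = 7000 kg/m³, cost = 0.6750 $/kg
  material Q: E = 70.33 GPa, ρ = 2499 kg/m³, cost = 1.950 $/kg
  material P: E = 63.22 GPa, ρ = 2270 kg/m³, cost = 5.291 $/kg
  material H: M = 26.0 MN·m per $
  material Q: M = 14.4 MN·m per $
  material S: M = 7.16 MN·m per $
  material P: M = 5.26 MN·m per $
Material H ranks first.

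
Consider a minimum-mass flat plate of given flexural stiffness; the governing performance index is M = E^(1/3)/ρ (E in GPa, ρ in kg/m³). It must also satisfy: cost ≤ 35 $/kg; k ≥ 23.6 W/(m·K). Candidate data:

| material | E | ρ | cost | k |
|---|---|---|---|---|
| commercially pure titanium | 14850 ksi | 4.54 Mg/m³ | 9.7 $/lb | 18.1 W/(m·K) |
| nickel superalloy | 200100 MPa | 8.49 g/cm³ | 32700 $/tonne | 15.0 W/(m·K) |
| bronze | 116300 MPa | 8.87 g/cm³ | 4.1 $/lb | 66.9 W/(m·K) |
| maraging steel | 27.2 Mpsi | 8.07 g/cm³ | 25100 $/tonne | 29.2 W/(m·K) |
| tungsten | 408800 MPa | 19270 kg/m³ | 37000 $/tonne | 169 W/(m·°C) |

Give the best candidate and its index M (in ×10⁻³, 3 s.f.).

maraging steel, M = 0.709×10⁻³

Screen on constraints: cost ≤ 35 $/kg; k ≥ 23.6 W/(m·K). Survivors: bronze, maraging steel.
Convert each candidate to consistent units, then evaluate M:
  bronze: E = 116.3 GPa, ρ = 8870 kg/m³
  maraging steel: E = 187.5 GPa, ρ = 8070 kg/m³
  maraging steel: M = 0.709×10⁻³
  bronze: M = 0.550×10⁻³
Maraging steel has the largest M.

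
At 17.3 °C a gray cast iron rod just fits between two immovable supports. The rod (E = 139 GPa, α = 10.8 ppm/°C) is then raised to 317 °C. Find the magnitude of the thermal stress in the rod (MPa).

450 MPa

ΔT = 299.7 K. Constrained thermal stress σ = E·α·ΔT = 139.0×10³ MPa × 10.8×10⁻⁶ × 299.7 = 450 MPa (compressive).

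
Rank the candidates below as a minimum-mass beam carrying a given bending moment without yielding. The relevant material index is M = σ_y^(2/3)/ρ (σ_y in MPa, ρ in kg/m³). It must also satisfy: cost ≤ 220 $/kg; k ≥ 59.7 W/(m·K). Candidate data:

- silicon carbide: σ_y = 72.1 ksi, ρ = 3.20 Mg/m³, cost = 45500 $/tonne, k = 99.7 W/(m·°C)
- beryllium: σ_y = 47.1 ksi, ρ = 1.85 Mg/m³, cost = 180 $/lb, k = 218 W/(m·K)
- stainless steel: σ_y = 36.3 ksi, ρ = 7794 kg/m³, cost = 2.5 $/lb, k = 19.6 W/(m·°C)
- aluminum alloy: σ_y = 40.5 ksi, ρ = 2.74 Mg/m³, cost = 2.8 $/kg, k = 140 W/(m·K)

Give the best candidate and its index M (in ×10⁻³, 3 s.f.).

silicon carbide, M = 19.6×10⁻³

Screen on constraints: cost ≤ 220 $/kg; k ≥ 59.7 W/(m·K). Survivors: silicon carbide, aluminum alloy.
Putting every candidate on a common basis:
  silicon carbide: σ_y = 497.1 MPa, ρ = 3200 kg/m³
  aluminum alloy: σ_y = 279.2 MPa, ρ = 2740 kg/m³
  silicon carbide: M = 19.6×10⁻³
  aluminum alloy: M = 15.6×10⁻³
The maximum is for silicon carbide.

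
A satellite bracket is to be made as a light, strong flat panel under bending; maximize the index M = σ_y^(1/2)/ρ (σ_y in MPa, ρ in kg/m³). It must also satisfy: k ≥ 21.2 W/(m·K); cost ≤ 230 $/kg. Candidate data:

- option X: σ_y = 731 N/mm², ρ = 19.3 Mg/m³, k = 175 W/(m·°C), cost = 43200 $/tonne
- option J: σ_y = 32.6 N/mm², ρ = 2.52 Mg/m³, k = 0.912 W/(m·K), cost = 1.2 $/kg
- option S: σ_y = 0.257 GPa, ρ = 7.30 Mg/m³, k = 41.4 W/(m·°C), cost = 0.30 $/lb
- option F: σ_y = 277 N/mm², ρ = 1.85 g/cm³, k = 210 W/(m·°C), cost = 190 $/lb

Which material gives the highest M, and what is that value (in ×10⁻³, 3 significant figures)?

Screen on constraints: k ≥ 21.2 W/(m·K); cost ≤ 230 $/kg. Survivors: option X, option S.
Normalizing units and computing the index:
  option X: σ_y = 731.0 MPa, ρ = 19300 kg/m³
  option S: σ_y = 257.0 MPa, ρ = 7300 kg/m³
  option S: M = 2.20×10⁻³
  option X: M = 1.40×10⁻³
Option S has the largest M.

option S, M = 2.20×10⁻³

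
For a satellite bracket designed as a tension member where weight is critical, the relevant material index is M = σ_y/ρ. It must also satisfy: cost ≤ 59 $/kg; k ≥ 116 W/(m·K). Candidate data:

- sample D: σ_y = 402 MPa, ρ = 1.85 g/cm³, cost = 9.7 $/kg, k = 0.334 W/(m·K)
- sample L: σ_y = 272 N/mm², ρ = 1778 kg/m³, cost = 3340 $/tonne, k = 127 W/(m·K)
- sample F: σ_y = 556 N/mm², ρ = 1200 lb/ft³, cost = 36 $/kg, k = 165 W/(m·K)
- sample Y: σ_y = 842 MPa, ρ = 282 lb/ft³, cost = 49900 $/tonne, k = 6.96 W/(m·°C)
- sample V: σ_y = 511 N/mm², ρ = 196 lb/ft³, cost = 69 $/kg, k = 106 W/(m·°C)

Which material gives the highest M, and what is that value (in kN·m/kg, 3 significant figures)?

Screen on constraints: cost ≤ 59 $/kg; k ≥ 116 W/(m·K). Survivors: sample L, sample F.
In SI units:
  sample L: σ_y = 272.0 MPa, ρ = 1778 kg/m³
  sample F: σ_y = 556.0 MPa, ρ = 19220 kg/m³
  sample L: M = 153 kN·m/kg
  sample F: M = 28.9 kN·m/kg
Sample L has the largest M.

sample L, M = 153 kN·m/kg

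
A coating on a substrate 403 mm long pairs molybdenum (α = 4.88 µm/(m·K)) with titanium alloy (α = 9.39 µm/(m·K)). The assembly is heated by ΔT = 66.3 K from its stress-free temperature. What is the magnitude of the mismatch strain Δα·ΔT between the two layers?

2.99×10⁻⁴

Δα = |4.88 − 9.39|×10⁻⁶/K = 4.51×10⁻⁶/K.
Mismatch strain = Δα·ΔT = 4.51×10⁻⁶ × 66.3 = 2.99×10⁻⁴.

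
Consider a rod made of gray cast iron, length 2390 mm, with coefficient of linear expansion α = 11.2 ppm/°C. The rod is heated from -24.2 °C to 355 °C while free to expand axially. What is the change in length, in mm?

ΔT = 355 − (-24.2) = 379.2 K.
ΔL = α·L₀·ΔT = 11.2×10⁻⁶ × 2390 mm × 379.2 K = 10.2 mm.

10.2 mm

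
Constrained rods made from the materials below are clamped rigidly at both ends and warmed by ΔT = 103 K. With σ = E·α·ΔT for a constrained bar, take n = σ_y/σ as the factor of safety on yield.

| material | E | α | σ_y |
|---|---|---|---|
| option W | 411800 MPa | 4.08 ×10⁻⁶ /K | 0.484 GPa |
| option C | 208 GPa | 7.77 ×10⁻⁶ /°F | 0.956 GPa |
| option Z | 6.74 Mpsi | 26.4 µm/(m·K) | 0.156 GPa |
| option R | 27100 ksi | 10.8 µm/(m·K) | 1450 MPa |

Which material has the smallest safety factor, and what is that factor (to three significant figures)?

option Z, n = 1.23

Per material, after unit conversion:
  option W: E = 411.8, α = 4.08, σ_y = 484.0 → σ = 173 MPa, n = 2.80
  option C: E = 208.0, α = 14.0, σ_y = 956.0 → σ = 300 MPa, n = 3.19
  option Z: E = 46.47, α = 26.4, σ_y = 156.0 → σ = 126 MPa, n = 1.23
  option R: E = 186.8, α = 10.8, σ_y = 1450 → σ = 208 MPa, n = 6.98
Smallest n: option Z with n = 1.23.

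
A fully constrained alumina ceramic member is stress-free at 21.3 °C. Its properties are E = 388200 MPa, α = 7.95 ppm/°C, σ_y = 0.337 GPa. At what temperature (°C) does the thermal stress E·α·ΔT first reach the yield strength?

130 °C

E = 388200 MPa = 388.2 GPa.
σ_y = 0.337 GPa = 337.0 MPa.
E·α·ΔT = 337.0 MPa ⇒ ΔT = 337.0 / (388.2×10³ × 7.95×10⁻⁶) = 109.2 K.
T = 21.3 + 109.2 = 130.5 °C.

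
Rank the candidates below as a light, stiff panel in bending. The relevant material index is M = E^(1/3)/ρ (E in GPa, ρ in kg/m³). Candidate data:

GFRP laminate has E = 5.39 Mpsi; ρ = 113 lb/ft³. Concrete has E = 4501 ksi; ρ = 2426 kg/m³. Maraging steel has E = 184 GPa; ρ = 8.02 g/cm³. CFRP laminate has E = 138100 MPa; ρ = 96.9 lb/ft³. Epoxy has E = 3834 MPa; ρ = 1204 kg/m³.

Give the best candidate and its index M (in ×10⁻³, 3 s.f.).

After converting to SI:
  GFRP laminate: E = 37.16 GPa, ρ = 1810 kg/m³
  concrete: E = 31.03 GPa, ρ = 2426 kg/m³
  maraging steel: E = 184.0 GPa, ρ = 8020 kg/m³
  CFRP laminate: E = 138.1 GPa, ρ = 1552 kg/m³
  epoxy: E = 3.834 GPa, ρ = 1204 kg/m³
  CFRP laminate: M = 3.33×10⁻³
  GFRP laminate: M = 1.84×10⁻³
  epoxy: M = 1.30×10⁻³
  concrete: M = 1.30×10⁻³
  maraging steel: M = 0.709×10⁻³
The maximum is for CFRP laminate.

CFRP laminate, M = 3.33×10⁻³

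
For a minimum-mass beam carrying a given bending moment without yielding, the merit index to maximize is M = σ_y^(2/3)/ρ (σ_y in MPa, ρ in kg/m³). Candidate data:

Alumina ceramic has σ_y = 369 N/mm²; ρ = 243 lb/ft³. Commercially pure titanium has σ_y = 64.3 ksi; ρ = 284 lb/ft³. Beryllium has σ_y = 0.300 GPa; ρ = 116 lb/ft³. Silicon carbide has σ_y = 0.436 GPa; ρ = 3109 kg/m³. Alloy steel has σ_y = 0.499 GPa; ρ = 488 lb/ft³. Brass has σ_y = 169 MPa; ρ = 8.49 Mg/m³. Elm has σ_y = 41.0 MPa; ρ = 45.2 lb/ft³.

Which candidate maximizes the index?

In SI units:
  alumina ceramic: σ_y = 369.0 MPa, ρ = 3892 kg/m³
  commercially pure titanium: σ_y = 443.3 MPa, ρ = 4549 kg/m³
  beryllium: σ_y = 300.0 MPa, ρ = 1858 kg/m³
  silicon carbide: σ_y = 436.0 MPa, ρ = 3109 kg/m³
  alloy steel: σ_y = 499.0 MPa, ρ = 7817 kg/m³
  brass: σ_y = 169.0 MPa, ρ = 8490 kg/m³
  elm: σ_y = 41.00 MPa, ρ = 724.0 kg/m³
  beryllium: M = 24.1×10⁻³
  silicon carbide: M = 18.5×10⁻³
  elm: M = 16.4×10⁻³
  alumina ceramic: M = 13.2×10⁻³
  commercially pure titanium: M = 12.8×10⁻³
  alloy steel: M = 8.05×10⁻³
  brass: M = 3.60×10⁻³
Highest index: beryllium.

beryllium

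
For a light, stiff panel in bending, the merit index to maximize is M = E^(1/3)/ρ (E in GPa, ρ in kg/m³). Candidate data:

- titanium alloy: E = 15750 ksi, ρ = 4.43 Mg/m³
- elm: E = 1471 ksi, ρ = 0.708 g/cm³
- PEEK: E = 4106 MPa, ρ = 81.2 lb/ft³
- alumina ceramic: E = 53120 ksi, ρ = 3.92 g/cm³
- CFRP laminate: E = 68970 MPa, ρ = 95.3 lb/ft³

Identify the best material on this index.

Putting every candidate on a common basis:
  titanium alloy: E = 108.6 GPa, ρ = 4430 kg/m³
  elm: E = 10.14 GPa, ρ = 708.0 kg/m³
  PEEK: E = 4.106 GPa, ρ = 1301 kg/m³
  alumina ceramic: E = 366.2 GPa, ρ = 3920 kg/m³
  CFRP laminate: E = 68.97 GPa, ρ = 1527 kg/m³
  elm: M = 3.06×10⁻³
  CFRP laminate: M = 2.69×10⁻³
  alumina ceramic: M = 1.83×10⁻³
  PEEK: M = 1.23×10⁻³
  titanium alloy: M = 1.08×10⁻³
Highest index: elm.

elm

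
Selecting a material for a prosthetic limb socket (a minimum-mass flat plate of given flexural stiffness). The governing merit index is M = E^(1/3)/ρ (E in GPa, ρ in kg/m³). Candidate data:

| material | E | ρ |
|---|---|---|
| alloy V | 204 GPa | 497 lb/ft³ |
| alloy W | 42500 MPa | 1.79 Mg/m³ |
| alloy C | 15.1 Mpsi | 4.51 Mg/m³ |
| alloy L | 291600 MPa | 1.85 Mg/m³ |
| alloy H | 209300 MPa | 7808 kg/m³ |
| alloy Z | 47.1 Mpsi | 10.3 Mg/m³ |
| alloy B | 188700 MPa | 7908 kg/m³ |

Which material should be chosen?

In SI units:
  alloy V: E = 204.0 GPa, ρ = 7961 kg/m³
  alloy W: E = 42.50 GPa, ρ = 1790 kg/m³
  alloy C: E = 104.1 GPa, ρ = 4510 kg/m³
  alloy L: E = 291.6 GPa, ρ = 1850 kg/m³
  alloy H: E = 209.3 GPa, ρ = 7808 kg/m³
  alloy Z: E = 324.7 GPa, ρ = 10300 kg/m³
  alloy B: E = 188.7 GPa, ρ = 7908 kg/m³
  alloy L: M = 3.58×10⁻³
  alloy W: M = 1.95×10⁻³
  alloy C: M = 1.04×10⁻³
  alloy H: M = 0.760×10⁻³
  alloy V: M = 0.739×10⁻³
  alloy B: M = 0.725×10⁻³
  alloy Z: M = 0.667×10⁻³
The maximum is for alloy L.

alloy L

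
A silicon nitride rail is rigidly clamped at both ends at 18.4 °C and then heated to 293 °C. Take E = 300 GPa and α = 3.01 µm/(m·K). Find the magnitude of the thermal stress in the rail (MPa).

248 MPa

ΔT = 274.6 K. Constrained thermal stress σ = E·α·ΔT = 300.0×10³ MPa × 3.01×10⁻⁶ × 274.6 = 248 MPa (compressive).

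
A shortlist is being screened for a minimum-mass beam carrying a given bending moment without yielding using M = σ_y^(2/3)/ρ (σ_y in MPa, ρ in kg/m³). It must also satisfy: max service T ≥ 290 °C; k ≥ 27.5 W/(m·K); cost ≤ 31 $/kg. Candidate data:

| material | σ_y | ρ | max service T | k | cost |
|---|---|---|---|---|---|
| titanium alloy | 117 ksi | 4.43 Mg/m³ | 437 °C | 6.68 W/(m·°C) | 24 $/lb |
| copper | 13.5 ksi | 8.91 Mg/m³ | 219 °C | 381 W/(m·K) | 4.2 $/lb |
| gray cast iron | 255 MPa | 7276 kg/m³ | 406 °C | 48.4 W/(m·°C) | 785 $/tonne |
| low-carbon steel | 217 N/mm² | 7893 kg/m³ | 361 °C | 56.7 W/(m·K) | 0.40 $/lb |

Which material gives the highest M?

Screen on constraints: max service T ≥ 290 °C; k ≥ 27.5 W/(m·K); cost ≤ 31 $/kg. Survivors: gray cast iron, low-carbon steel.
Putting every candidate on a common basis:
  gray cast iron: σ_y = 255.0 MPa, ρ = 7276 kg/m³
  low-carbon steel: σ_y = 217.0 MPa, ρ = 7893 kg/m³
  gray cast iron: M = 5.53×10⁻³
  low-carbon steel: M = 4.58×10⁻³
Highest index: gray cast iron.

gray cast iron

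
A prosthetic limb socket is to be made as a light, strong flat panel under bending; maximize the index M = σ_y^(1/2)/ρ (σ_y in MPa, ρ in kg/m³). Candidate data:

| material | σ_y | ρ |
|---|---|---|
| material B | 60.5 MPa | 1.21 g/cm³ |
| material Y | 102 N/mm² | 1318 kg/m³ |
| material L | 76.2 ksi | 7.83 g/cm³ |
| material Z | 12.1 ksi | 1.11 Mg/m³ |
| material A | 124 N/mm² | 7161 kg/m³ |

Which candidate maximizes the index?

material Z

After converting to SI:
  material B: σ_y = 60.50 MPa, ρ = 1210 kg/m³
  material Y: σ_y = 102.0 MPa, ρ = 1318 kg/m³
  material L: σ_y = 525.4 MPa, ρ = 7830 kg/m³
  material Z: σ_y = 83.43 MPa, ρ = 1110 kg/m³
  material A: σ_y = 124.0 MPa, ρ = 7161 kg/m³
  material Z: M = 8.23×10⁻³
  material Y: M = 7.66×10⁻³
  material B: M = 6.43×10⁻³
  material L: M = 2.93×10⁻³
  material A: M = 1.56×10⁻³
Highest index: material Z.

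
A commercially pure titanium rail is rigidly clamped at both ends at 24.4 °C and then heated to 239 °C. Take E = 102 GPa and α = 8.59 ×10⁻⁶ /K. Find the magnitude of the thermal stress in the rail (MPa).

188 MPa

ΔT = 214.6 K. Constrained thermal stress σ = E·α·ΔT = 102.0×10³ MPa × 8.59×10⁻⁶ × 214.6 = 188 MPa (compressive).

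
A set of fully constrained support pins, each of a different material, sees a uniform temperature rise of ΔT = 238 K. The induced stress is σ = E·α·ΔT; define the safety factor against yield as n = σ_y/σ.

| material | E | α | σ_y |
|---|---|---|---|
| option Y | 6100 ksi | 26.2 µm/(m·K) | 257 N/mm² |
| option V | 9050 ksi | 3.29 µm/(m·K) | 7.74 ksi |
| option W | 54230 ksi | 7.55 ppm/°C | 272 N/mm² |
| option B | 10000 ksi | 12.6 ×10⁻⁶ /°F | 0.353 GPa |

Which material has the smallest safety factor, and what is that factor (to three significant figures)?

option W, n = 0.405

With everything in SI (GPa, ×10⁻⁶/K, MPa):
  option Y: E = 42.06, α = 26.2, σ_y = 257.0 → σ = 262 MPa, n = 0.980
  option V: E = 62.40, α = 3.29, σ_y = 53.37 → σ = 48.9 MPa, n = 1.09
  option W: E = 373.9, α = 7.55, σ_y = 272.0 → σ = 672 MPa, n = 0.405
  option B: E = 68.95, α = 22.7, σ_y = 353.0 → σ = 372 MPa, n = 0.948
Smallest n: option W with n = 0.405.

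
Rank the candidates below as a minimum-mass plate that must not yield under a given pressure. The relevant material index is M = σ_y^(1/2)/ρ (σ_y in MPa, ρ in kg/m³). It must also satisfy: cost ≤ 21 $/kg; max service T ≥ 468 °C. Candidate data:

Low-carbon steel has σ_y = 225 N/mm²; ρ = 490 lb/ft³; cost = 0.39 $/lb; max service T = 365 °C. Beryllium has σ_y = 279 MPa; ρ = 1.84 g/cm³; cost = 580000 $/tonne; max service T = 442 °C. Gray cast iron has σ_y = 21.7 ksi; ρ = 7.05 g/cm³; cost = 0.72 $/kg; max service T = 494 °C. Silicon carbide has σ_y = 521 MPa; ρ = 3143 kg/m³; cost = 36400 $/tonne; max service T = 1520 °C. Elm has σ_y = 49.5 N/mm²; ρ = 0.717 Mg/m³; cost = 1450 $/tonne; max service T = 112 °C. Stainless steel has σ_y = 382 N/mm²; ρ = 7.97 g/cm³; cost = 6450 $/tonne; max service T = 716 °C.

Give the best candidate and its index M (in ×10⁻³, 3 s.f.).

Screen on constraints: cost ≤ 21 $/kg; max service T ≥ 468 °C. Survivors: gray cast iron, stainless steel.
In SI units:
  gray cast iron: σ_y = 149.6 MPa, ρ = 7050 kg/m³
  stainless steel: σ_y = 382.0 MPa, ρ = 7970 kg/m³
  stainless steel: M = 2.45×10⁻³
  gray cast iron: M = 1.74×10⁻³
Stainless steel has the largest M.

stainless steel, M = 2.45×10⁻³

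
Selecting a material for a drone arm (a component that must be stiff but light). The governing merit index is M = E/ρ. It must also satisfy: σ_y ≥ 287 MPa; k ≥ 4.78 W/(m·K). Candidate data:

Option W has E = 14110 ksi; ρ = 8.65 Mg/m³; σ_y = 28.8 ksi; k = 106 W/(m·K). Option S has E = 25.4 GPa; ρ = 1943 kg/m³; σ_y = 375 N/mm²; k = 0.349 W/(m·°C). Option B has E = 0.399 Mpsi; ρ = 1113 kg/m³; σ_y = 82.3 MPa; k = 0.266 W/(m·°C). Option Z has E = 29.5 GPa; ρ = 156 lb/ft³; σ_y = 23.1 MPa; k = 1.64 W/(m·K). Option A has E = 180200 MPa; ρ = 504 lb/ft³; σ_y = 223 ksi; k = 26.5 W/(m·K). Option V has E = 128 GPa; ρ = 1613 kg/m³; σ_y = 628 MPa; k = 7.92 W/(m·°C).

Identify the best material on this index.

Screen on constraints: σ_y ≥ 287 MPa; k ≥ 4.78 W/(m·K). Survivors: option A, option V.
Normalizing units and computing the index:
  option A: E = 180.2 GPa, ρ = 8073 kg/m³
  option V: E = 128.0 GPa, ρ = 1613 kg/m³
  option V: M = 79.4 MN·m/kg
  option A: M = 22.3 MN·m/kg
Option V has the largest M.

option V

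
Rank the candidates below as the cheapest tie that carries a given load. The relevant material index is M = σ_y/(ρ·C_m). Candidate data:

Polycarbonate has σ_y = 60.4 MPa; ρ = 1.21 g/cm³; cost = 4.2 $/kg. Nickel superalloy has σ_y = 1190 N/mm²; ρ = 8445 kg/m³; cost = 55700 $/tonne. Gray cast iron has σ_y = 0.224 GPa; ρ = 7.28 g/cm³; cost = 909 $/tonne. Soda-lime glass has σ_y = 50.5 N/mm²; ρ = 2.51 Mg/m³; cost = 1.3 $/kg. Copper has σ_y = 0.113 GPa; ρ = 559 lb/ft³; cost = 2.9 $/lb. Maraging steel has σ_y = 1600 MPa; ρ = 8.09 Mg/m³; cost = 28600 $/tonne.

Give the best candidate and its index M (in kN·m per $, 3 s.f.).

Convert each candidate to consistent units, then evaluate M:
  polycarbonate: σ_y = 60.40 MPa, ρ = 1210 kg/m³, cost = 4.200 $/kg
  nickel superalloy: σ_y = 1190 MPa, ρ = 8445 kg/m³, cost = 55.70 $/kg
  gray cast iron: σ_y = 224.0 MPa, ρ = 7280 kg/m³, cost = 0.9090 $/kg
  soda-lime glass: σ_y = 50.50 MPa, ρ = 2510 kg/m³, cost = 1.300 $/kg
  copper: σ_y = 113.0 MPa, ρ = 8954 kg/m³, cost = 6.393 $/kg
  maraging steel: σ_y = 1600 MPa, ρ = 8090 kg/m³, cost = 28.60 $/kg
  gray cast iron: M = 33.8 kN·m per $
  soda-lime glass: M = 15.5 kN·m per $
  polycarbonate: M = 11.9 kN·m per $
  maraging steel: M = 6.92 kN·m per $
  nickel superalloy: M = 2.53 kN·m per $
  copper: M = 1.97 kN·m per $
The maximum is for gray cast iron.

gray cast iron, M = 33.8 kN·m per $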